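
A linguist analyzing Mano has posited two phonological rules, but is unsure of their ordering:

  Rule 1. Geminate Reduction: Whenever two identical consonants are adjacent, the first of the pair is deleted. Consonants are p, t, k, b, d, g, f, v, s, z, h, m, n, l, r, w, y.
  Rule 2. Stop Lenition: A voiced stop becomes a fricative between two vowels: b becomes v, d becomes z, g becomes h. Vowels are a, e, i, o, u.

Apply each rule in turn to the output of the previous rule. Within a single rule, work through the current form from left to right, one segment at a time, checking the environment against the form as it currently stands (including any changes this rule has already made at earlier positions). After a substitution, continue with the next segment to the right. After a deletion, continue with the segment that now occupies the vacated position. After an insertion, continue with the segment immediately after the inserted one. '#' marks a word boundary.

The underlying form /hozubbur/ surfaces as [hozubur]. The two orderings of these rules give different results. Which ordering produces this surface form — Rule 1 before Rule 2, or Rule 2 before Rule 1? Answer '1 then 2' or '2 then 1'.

2 then 1

Order 1 then 2:
  1 Geminate Reduction: [hozubbur] → [hozubur]
  2 Stop Lenition: [hozubur] → [hozuvur]
  result: [hozuvur]
Order 2 then 1:
  2 Stop Lenition: no change — [hozubbur]
  1 Geminate Reduction: [hozubbur] → [hozubur]
  result: [hozubur]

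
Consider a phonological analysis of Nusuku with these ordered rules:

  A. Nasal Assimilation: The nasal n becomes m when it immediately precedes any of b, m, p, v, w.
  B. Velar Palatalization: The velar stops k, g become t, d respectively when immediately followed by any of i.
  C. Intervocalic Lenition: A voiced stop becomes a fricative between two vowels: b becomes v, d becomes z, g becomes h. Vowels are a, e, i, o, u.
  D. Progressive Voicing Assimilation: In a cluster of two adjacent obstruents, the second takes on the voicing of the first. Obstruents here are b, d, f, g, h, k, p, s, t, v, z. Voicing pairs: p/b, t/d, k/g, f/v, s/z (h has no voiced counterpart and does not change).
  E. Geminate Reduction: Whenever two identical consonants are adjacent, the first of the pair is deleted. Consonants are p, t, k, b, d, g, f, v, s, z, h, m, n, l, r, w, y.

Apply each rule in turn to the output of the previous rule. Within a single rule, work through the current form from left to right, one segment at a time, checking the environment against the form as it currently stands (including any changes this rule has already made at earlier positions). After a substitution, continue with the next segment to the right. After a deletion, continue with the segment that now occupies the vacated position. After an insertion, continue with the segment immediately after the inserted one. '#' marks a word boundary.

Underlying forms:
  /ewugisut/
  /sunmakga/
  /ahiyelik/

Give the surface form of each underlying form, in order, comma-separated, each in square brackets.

[ewuzisut], [sumaka], [ahiyelik]

/ewugisut/:
  A Nasal Assimilation: no change — [ewugisut]
  B Velar Palatalization: [ewugisut] → [ewudisut]
  C Intervocalic Lenition: [ewudisut] → [ewuzisut]
  D Progressive Voicing Assimilation: no change — [ewuzisut]
  E Geminate Reduction: no change — [ewuzisut]
/sunmakga/:
  A Nasal Assimilation: [sunmakga] → [summakga]
  B Velar Palatalization: no change — [summakga]
  C Intervocalic Lenition: no change — [summakga]
  D Progressive Voicing Assimilation: [summakga] → [summakka]
  E Geminate Reduction: [summakka] → [sumaka]
/ahiyelik/:
  A Nasal Assimilation: no change — [ahiyelik]
  B Velar Palatalization: no change — [ahiyelik]
  C Intervocalic Lenition: no change — [ahiyelik]
  D Progressive Voicing Assimilation: no change — [ahiyelik]
  E Geminate Reduction: no change — [ahiyelik]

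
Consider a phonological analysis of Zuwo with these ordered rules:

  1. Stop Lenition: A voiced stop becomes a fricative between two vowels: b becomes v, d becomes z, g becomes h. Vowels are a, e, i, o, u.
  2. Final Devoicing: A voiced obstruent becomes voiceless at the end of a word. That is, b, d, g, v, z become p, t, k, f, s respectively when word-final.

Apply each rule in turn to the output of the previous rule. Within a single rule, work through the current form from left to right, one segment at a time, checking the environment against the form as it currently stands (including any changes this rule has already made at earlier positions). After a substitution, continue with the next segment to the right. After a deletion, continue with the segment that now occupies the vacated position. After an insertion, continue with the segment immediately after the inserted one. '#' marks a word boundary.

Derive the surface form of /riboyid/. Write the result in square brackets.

1 Stop Lenition: [riboyid] → [rivoyid]
2 Final Devoicing: [rivoyid] → [rivoyit]

[rivoyit]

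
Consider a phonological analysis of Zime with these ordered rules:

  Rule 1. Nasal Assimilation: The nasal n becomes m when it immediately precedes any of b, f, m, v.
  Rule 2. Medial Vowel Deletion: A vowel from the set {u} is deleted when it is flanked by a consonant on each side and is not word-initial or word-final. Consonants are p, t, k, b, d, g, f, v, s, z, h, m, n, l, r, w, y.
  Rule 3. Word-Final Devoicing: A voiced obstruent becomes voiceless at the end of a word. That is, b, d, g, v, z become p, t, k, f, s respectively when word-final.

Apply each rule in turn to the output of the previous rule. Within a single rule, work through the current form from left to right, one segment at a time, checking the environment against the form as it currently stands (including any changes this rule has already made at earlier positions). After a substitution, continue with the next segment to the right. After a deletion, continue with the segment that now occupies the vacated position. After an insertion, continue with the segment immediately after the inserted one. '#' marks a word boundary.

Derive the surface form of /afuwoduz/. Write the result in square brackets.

Rule 1 Nasal Assimilation: no change — [afuwoduz]
Rule 2 Medial Vowel Deletion: [afuwoduz] → [afwodz]
Rule 3 Word-Final Devoicing: [afwodz] → [afwods]

[afwods]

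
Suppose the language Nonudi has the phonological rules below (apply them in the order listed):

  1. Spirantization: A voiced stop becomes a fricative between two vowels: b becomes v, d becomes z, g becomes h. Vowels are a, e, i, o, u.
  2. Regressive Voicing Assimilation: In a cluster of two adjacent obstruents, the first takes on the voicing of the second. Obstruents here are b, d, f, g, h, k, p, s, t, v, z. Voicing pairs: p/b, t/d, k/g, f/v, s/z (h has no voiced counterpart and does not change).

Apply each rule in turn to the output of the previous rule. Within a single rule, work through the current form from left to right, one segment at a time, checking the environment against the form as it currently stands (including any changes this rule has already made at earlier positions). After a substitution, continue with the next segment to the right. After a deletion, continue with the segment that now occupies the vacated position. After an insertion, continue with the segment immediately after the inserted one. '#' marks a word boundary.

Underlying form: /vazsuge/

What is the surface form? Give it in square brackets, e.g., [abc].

[vassuhe]

1 Spirantization: [vazsuge] → [vazsuhe]
2 Regressive Voicing Assimilation: [vazsuhe] → [vassuhe]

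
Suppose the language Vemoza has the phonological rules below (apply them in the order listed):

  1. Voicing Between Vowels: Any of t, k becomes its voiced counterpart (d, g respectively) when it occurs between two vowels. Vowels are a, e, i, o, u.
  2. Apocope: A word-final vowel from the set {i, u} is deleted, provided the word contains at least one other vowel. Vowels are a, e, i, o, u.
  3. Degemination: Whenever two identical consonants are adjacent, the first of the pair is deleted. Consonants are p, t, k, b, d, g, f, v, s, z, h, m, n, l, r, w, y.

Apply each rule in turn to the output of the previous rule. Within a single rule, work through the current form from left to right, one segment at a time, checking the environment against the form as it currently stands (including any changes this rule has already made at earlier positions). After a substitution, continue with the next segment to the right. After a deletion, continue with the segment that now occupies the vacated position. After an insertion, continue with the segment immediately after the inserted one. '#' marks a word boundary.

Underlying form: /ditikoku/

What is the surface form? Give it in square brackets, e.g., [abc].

[didigog]

1 Voicing Between Vowels: [ditikoku] → [didigogu]
2 Apocope: [didigogu] → [didigog]
3 Degemination: no change — [didigog]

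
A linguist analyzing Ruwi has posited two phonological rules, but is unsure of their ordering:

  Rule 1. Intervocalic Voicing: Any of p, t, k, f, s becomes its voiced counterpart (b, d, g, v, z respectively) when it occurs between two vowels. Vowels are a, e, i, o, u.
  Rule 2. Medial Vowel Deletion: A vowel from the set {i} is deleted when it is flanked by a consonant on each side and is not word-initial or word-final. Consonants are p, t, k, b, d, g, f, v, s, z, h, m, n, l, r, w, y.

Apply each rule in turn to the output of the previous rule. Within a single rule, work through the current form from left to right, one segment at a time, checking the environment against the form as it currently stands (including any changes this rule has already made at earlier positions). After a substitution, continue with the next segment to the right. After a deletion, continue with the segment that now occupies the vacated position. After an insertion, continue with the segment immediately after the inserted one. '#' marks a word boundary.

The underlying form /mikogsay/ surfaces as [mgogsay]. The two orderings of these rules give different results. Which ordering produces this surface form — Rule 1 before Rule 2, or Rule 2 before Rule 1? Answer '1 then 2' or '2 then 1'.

Order 1 then 2:
  1 Intervocalic Voicing: [mikogsay] → [migogsay]
  2 Medial Vowel Deletion: [migogsay] → [mgogsay]
  result: [mgogsay]
Order 2 then 1:
  2 Medial Vowel Deletion: [mikogsay] → [mkogsay]
  1 Intervocalic Voicing: no change — [mkogsay]
  result: [mkogsay]

1 then 2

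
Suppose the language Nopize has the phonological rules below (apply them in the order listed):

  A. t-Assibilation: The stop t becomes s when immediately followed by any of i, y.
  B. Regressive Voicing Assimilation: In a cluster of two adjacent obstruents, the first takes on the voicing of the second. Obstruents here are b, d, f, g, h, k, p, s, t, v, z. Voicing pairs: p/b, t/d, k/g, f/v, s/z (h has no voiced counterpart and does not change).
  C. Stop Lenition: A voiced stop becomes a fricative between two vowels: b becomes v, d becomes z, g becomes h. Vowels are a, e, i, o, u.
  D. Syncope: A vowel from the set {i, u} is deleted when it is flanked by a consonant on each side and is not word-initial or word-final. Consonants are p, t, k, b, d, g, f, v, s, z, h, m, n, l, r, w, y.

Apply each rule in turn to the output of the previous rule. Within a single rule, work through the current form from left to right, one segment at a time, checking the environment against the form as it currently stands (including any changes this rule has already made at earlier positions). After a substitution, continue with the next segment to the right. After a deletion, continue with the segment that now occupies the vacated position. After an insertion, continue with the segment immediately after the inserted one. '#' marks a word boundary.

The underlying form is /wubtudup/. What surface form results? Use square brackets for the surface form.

A t-Assibilation: no change — [wubtudup]
B Regressive Voicing Assimilation: [wubtudup] → [wuptudup]
C Stop Lenition: [wuptudup] → [wuptuzup]
D Syncope: [wuptuzup] → [wptzp]

[wptzp]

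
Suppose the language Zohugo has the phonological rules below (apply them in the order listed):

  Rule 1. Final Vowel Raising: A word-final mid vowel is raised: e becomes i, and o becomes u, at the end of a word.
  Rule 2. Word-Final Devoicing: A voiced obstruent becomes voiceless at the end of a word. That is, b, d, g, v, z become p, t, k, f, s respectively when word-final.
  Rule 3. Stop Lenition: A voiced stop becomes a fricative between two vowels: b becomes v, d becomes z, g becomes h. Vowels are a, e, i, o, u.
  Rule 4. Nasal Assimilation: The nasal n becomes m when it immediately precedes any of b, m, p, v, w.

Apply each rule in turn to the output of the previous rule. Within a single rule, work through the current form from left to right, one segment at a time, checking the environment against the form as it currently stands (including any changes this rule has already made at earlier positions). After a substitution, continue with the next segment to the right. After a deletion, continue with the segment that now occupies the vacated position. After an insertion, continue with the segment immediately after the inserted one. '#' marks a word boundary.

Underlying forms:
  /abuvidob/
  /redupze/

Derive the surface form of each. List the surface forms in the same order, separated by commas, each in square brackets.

[avuvizop], [rezupzi]

/abuvidob/:
  Rule 1 Final Vowel Raising: no change — [abuvidob]
  Rule 2 Word-Final Devoicing: [abuvidob] → [abuvidop]
  Rule 3 Stop Lenition: [abuvidop] → [avuvizop]
  Rule 4 Nasal Assimilation: no change — [avuvizop]
/redupze/:
  Rule 1 Final Vowel Raising: [redupze] → [redupzi]
  Rule 2 Word-Final Devoicing: no change — [redupzi]
  Rule 3 Stop Lenition: [redupzi] → [rezupzi]
  Rule 4 Nasal Assimilation: no change — [rezupzi]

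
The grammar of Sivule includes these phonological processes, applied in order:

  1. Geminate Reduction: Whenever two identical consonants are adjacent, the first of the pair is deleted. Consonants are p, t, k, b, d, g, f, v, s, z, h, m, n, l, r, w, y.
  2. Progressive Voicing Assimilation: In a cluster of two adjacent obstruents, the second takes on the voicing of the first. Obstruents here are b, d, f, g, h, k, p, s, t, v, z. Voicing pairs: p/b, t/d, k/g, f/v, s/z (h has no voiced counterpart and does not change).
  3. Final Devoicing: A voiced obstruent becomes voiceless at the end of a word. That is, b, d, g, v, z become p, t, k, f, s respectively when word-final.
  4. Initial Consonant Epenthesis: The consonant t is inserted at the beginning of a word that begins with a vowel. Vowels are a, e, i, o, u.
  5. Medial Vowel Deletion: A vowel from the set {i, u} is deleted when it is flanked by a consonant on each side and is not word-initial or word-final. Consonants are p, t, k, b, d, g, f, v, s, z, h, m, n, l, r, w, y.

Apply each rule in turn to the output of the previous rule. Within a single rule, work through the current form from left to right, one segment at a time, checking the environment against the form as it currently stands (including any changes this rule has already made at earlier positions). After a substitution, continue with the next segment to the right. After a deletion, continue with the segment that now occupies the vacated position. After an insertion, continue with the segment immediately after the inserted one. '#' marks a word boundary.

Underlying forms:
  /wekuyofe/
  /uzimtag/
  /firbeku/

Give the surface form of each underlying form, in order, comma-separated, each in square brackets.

/wekuyofe/:
  1 Geminate Reduction: no change — [wekuyofe]
  2 Progressive Voicing Assimilation: no change — [wekuyofe]
  3 Final Devoicing: no change — [wekuyofe]
  4 Initial Consonant Epenthesis: no change — [wekuyofe]
  5 Medial Vowel Deletion: [wekuyofe] → [wekyofe]
/uzimtag/:
  1 Geminate Reduction: no change — [uzimtag]
  2 Progressive Voicing Assimilation: no change — [uzimtag]
  3 Final Devoicing: [uzimtag] → [uzimtak]
  4 Initial Consonant Epenthesis: [uzimtak] → [tuzimtak]
  5 Medial Vowel Deletion: [tuzimtak] → [tzmtak]
/firbeku/:
  1 Geminate Reduction: no change — [firbeku]
  2 Progressive Voicing Assimilation: no change — [firbeku]
  3 Final Devoicing: no change — [firbeku]
  4 Initial Consonant Epenthesis: no change — [firbeku]
  5 Medial Vowel Deletion: [firbeku] → [frbeku]

[wekyofe], [tzmtak], [frbeku]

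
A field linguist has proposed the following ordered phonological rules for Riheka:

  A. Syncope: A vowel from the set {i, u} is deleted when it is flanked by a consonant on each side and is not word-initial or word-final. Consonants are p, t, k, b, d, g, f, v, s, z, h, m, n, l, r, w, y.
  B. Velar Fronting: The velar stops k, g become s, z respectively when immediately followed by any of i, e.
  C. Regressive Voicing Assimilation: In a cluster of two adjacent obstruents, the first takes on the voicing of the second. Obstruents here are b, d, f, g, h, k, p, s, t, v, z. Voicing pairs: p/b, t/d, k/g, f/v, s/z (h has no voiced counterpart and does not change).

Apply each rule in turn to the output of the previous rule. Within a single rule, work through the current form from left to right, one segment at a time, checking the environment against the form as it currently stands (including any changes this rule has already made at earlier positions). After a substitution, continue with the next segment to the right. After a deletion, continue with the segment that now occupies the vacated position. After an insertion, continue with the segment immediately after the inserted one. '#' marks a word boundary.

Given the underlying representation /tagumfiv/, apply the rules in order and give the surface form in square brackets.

A Syncope: [tagumfiv] → [tagmfv]
B Velar Fronting: no change — [tagmfv]
C Regressive Voicing Assimilation: [tagmfv] → [tagmvv]

[tagmvv]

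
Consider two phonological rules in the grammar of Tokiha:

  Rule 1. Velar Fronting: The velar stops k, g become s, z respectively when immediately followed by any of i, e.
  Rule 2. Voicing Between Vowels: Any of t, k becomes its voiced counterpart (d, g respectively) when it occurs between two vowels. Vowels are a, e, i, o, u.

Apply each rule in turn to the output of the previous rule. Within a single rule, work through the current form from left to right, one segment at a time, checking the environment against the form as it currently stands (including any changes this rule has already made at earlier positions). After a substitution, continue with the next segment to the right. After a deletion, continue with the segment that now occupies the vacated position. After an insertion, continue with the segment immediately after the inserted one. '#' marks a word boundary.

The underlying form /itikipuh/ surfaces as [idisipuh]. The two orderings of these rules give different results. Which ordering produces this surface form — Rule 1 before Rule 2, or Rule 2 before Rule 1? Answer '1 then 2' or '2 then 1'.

Order 1 then 2:
  1 Velar Fronting: [itikipuh] → [itisipuh]
  2 Voicing Between Vowels: [itisipuh] → [idisipuh]
  result: [idisipuh]
Order 2 then 1:
  2 Voicing Between Vowels: [itikipuh] → [idigipuh]
  1 Velar Fronting: [idigipuh] → [idizipuh]
  result: [idizipuh]

1 then 2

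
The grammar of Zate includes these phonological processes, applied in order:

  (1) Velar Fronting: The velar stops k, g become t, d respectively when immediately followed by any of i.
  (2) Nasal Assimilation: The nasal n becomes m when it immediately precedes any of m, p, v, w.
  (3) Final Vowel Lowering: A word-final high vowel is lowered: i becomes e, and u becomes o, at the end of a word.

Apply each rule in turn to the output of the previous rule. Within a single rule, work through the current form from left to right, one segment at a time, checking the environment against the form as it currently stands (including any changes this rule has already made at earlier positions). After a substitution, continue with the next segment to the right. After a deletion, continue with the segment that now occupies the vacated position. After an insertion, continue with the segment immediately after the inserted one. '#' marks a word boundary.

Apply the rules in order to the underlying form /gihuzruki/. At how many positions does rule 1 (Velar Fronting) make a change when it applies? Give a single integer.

2

(1) Velar Fronting: [gihuzruki] → [dihuzruti]
(2) Nasal Assimilation: no change — [dihuzruti]
(3) Final Vowel Lowering: [dihuzruti] → [dihuzrute]
Rule 1 changed 2 position(s).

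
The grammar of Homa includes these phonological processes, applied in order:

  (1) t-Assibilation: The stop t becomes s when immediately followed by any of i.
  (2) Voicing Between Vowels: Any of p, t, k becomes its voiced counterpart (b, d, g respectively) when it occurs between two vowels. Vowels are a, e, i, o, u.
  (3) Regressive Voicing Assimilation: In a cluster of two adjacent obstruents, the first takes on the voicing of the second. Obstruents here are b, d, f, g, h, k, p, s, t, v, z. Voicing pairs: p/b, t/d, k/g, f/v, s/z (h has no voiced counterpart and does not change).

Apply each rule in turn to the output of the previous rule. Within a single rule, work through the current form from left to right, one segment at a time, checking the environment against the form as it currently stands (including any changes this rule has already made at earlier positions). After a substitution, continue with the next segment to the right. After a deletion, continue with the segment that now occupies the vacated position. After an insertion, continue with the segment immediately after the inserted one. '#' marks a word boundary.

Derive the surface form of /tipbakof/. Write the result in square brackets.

(1) t-Assibilation: [tipbakof] → [sipbakof]
(2) Voicing Between Vowels: [sipbakof] → [sipbagof]
(3) Regressive Voicing Assimilation: [sipbagof] → [sibbagof]

[sibbagof]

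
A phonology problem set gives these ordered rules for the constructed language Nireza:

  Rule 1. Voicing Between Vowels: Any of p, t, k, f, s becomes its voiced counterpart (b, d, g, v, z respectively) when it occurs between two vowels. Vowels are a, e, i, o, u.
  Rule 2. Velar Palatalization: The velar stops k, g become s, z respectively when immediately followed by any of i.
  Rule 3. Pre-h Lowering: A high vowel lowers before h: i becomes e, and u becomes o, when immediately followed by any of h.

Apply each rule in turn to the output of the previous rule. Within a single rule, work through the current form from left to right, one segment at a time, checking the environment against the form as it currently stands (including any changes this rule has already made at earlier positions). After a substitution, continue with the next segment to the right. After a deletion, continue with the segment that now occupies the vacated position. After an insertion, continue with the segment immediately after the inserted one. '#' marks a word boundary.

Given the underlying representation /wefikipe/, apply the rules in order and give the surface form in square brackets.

Rule 1 Voicing Between Vowels: [wefikipe] → [wevigibe]
Rule 2 Velar Palatalization: [wevigibe] → [wevizibe]
Rule 3 Pre-h Lowering: no change — [wevizibe]

[wevizibe]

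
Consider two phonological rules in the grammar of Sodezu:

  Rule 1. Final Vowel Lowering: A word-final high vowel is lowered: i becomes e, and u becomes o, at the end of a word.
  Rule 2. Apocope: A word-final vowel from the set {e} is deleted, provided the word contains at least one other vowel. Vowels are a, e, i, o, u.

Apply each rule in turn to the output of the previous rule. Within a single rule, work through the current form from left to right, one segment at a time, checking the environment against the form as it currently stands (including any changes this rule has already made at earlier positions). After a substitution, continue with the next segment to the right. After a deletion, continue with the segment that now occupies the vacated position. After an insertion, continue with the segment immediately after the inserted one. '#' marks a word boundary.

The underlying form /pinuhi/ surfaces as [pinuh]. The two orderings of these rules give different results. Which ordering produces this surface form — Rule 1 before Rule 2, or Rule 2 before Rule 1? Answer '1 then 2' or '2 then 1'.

Order 1 then 2:
  1 Final Vowel Lowering: [pinuhi] → [pinuhe]
  2 Apocope: [pinuhe] → [pinuh]
  result: [pinuh]
Order 2 then 1:
  2 Apocope: no change — [pinuhi]
  1 Final Vowel Lowering: [pinuhi] → [pinuhe]
  result: [pinuhe]

1 then 2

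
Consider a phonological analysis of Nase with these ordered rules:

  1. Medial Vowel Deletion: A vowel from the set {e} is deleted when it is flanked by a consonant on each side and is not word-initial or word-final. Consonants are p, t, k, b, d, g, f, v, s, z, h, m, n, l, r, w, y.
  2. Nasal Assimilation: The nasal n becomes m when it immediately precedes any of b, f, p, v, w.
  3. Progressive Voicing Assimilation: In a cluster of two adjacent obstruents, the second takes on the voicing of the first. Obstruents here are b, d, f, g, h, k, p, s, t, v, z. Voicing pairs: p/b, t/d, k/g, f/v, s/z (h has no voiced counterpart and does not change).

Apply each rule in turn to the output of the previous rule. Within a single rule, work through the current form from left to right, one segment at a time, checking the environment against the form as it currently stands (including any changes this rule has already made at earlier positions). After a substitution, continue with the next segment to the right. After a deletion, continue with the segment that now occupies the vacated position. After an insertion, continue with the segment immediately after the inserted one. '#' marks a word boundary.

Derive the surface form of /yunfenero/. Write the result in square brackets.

[yumfnro]

1 Medial Vowel Deletion: [yunfenero] → [yunfnro]
2 Nasal Assimilation: [yunfnro] → [yumfnro]
3 Progressive Voicing Assimilation: no change — [yumfnro]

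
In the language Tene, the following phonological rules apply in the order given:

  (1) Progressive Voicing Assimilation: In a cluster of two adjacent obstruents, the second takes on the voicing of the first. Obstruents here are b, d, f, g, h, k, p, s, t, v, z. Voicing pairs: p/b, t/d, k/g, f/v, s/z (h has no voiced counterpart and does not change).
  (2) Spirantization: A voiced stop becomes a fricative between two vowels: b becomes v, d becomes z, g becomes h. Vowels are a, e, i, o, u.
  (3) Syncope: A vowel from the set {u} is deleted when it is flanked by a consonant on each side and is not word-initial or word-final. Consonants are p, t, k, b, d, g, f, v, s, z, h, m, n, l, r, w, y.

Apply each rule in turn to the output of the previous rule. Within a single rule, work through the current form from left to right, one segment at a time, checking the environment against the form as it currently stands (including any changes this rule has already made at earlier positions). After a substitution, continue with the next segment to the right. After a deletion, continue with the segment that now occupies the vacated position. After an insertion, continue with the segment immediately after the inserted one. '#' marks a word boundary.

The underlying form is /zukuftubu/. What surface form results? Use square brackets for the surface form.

(1) Progressive Voicing Assimilation: no change — [zukuftubu]
(2) Spirantization: [zukuftubu] → [zukuftuvu]
(3) Syncope: [zukuftuvu] → [zkftvu]

[zkftvu]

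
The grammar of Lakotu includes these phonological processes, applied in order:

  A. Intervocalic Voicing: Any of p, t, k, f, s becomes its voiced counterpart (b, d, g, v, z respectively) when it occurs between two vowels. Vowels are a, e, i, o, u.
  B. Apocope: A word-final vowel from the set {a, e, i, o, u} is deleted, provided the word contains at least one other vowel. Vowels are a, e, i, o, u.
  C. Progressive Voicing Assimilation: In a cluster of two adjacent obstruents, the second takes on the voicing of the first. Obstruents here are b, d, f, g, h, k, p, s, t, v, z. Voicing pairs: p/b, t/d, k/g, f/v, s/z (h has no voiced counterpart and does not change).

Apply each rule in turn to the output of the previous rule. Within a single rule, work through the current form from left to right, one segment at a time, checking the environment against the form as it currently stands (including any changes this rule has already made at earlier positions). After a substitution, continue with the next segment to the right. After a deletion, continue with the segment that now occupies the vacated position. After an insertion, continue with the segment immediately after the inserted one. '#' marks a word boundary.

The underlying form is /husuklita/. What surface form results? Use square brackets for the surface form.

[huzuklid]

A Intervocalic Voicing: [husuklita] → [huzuklida]
B Apocope: [huzuklida] → [huzuklid]
C Progressive Voicing Assimilation: no change — [huzuklid]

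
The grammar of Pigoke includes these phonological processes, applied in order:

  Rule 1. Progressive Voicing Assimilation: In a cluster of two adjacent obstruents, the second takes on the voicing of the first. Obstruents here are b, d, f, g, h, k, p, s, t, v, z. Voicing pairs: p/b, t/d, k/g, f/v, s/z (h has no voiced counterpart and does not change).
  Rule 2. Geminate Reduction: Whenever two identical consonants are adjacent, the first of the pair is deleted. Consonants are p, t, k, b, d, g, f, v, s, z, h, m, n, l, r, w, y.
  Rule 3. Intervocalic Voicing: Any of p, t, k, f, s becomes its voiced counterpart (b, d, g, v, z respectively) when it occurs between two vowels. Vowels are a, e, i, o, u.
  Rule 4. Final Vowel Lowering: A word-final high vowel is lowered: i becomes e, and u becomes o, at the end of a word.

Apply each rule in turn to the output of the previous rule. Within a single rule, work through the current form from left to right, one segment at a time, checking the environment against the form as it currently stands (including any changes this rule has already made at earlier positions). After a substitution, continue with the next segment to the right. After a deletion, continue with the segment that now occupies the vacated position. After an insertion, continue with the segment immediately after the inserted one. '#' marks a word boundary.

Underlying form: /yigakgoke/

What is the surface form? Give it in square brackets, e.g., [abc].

Rule 1 Progressive Voicing Assimilation: [yigakgoke] → [yigakkoke]
Rule 2 Geminate Reduction: [yigakkoke] → [yigakoke]
Rule 3 Intervocalic Voicing: [yigakoke] → [yigagoge]
Rule 4 Final Vowel Lowering: no change — [yigagoge]

[yigagoge]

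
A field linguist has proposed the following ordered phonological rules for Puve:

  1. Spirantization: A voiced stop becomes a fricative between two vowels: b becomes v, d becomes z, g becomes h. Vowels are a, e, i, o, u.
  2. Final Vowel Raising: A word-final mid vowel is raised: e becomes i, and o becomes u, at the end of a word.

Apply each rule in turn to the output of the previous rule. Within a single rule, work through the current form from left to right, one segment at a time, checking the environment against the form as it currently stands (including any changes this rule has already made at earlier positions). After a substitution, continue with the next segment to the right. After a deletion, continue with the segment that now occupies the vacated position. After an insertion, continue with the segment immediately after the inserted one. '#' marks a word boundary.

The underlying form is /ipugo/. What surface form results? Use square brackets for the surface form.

[ipuhu]

1 Spirantization: [ipugo] → [ipuho]
2 Final Vowel Raising: [ipuho] → [ipuhu]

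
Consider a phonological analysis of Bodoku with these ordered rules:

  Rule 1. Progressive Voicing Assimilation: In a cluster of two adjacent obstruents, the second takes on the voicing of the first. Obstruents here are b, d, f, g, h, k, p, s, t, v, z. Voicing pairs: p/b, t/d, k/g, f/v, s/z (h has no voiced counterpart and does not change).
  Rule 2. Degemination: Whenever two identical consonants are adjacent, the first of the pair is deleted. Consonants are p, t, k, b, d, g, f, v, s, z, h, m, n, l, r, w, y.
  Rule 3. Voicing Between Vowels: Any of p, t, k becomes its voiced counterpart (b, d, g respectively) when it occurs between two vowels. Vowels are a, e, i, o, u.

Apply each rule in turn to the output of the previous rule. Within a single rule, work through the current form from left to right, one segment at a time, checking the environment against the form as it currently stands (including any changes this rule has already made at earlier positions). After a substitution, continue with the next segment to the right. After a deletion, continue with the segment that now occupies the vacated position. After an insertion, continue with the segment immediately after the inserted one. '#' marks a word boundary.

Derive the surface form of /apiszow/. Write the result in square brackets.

Rule 1 Progressive Voicing Assimilation: [apiszow] → [apissow]
Rule 2 Degemination: [apissow] → [apisow]
Rule 3 Voicing Between Vowels: [apisow] → [abisow]

[abisow]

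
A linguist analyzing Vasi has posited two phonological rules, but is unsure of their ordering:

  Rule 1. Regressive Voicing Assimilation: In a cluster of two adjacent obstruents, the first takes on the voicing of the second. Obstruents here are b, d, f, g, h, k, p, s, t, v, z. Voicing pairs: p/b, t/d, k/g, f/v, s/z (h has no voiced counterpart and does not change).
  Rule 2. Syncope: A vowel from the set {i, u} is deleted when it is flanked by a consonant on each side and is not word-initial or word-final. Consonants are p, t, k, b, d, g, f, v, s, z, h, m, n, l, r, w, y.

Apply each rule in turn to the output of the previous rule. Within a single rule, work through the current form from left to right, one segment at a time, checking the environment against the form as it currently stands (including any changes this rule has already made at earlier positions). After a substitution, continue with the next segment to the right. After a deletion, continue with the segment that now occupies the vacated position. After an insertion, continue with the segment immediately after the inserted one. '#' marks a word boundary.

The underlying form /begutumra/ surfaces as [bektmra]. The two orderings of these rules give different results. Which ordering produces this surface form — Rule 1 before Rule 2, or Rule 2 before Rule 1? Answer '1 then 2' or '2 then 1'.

Order 1 then 2:
  1 Regressive Voicing Assimilation: no change — [begutumra]
  2 Syncope: [begutumra] → [begtmra]
  result: [begtmra]
Order 2 then 1:
  2 Syncope: [begutumra] → [begtmra]
  1 Regressive Voicing Assimilation: [begtmra] → [bektmra]
  result: [bektmra]

2 then 1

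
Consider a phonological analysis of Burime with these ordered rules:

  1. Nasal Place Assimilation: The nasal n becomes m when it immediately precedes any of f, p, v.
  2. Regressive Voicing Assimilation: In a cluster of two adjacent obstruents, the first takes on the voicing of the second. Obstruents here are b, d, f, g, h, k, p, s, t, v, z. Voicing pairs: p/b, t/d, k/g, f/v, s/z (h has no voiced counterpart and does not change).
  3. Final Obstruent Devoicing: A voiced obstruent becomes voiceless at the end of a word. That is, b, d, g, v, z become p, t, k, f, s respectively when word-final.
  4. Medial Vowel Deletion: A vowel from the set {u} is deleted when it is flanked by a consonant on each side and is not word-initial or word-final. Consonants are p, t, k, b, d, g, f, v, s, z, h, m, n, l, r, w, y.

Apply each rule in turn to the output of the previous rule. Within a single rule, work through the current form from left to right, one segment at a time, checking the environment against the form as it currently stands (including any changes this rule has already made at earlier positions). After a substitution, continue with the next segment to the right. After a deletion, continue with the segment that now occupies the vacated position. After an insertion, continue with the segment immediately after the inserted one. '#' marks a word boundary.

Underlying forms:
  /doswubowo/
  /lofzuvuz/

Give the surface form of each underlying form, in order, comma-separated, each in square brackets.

/doswubowo/:
  1 Nasal Place Assimilation: no change — [doswubowo]
  2 Regressive Voicing Assimilation: no change — [doswubowo]
  3 Final Obstruent Devoicing: no change — [doswubowo]
  4 Medial Vowel Deletion: [doswubowo] → [doswbowo]
/lofzuvuz/:
  1 Nasal Place Assimilation: no change — [lofzuvuz]
  2 Regressive Voicing Assimilation: [lofzuvuz] → [lovzuvuz]
  3 Final Obstruent Devoicing: [lovzuvuz] → [lovzuvus]
  4 Medial Vowel Deletion: [lovzuvus] → [lovzvs]

[doswbowo], [lovzvs]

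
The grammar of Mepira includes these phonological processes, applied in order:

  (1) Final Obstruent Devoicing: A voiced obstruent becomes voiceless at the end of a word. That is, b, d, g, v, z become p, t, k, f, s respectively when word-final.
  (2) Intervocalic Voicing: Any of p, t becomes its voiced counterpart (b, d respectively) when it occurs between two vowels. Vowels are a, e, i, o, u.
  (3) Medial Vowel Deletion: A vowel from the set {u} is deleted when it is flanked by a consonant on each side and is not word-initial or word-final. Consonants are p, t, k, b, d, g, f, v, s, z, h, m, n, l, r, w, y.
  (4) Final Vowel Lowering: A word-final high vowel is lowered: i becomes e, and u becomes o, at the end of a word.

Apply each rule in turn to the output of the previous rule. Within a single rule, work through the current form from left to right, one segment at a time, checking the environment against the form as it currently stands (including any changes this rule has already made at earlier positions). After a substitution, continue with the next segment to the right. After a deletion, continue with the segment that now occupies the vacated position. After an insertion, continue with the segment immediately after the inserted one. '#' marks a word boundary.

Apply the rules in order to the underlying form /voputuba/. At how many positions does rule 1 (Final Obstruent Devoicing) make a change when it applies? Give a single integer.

0

(1) Final Obstruent Devoicing: no change — [voputuba]
(2) Intervocalic Voicing: [voputuba] → [vobuduba]
(3) Medial Vowel Deletion: [vobuduba] → [vobdba]
(4) Final Vowel Lowering: no change — [vobdba]
Rule 1 changed 0 position(s).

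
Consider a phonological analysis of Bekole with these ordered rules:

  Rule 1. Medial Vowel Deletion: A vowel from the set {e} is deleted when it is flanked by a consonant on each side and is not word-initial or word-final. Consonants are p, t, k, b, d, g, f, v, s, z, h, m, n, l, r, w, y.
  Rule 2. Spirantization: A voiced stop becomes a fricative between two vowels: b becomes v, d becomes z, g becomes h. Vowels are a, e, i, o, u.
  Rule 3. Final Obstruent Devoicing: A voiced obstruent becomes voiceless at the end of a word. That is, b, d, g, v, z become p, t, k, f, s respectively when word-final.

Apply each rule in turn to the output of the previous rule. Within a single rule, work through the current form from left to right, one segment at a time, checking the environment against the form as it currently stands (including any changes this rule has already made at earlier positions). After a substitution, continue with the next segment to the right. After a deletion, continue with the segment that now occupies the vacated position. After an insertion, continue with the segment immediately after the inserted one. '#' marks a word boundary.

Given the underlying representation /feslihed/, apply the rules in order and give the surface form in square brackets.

Rule 1 Medial Vowel Deletion: [feslihed] → [fslihd]
Rule 2 Spirantization: no change — [fslihd]
Rule 3 Final Obstruent Devoicing: [fslihd] → [fsliht]

[fsliht]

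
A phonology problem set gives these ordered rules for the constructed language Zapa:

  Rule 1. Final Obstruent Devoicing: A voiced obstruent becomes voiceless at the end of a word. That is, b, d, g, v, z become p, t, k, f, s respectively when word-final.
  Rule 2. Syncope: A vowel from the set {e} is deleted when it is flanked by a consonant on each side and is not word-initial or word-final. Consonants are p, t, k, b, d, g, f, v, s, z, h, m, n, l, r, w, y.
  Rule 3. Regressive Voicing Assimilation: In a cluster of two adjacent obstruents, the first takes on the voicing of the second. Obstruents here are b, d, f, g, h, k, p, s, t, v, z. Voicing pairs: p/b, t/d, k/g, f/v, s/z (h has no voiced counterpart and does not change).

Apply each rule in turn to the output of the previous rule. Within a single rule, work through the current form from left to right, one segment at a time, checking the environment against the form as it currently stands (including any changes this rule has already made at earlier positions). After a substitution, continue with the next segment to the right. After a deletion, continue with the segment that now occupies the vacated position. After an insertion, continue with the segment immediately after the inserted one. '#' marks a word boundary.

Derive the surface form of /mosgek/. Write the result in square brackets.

[mozkk]

Rule 1 Final Obstruent Devoicing: no change — [mosgek]
Rule 2 Syncope: [mosgek] → [mosgk]
Rule 3 Regressive Voicing Assimilation: [mosgk] → [mozkk]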